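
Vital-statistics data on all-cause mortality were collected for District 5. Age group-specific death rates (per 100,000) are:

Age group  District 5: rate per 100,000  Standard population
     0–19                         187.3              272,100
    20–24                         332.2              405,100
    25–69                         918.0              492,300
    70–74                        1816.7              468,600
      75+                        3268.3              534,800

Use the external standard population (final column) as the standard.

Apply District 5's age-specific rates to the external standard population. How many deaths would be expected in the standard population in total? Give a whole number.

Expected deaths = Σ (standard pop × age-specific rate ÷ 100,000)
= 272,100×187.3/100,000 + 405,100×332.2/100,000 + 492,300×918.0/100,000 + 468,600×1816.7/100,000 + 534,800×3268.3/100,000
= 509.64 + 1345.74 + 4519.31 + 8513.06 + 17478.87 = 32366.62.

32367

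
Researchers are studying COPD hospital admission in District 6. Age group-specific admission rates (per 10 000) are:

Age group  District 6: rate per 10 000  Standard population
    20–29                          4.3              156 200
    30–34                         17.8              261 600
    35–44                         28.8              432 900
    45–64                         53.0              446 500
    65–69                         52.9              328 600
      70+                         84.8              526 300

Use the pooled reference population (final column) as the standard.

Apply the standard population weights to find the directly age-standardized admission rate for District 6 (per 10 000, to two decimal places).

Standard total = 2 152 100; weights = 0.0726, 0.1216, 0.2012, 0.2075, 0.1527, 0.2446.
Standardized rate: 0.0726×4.3 + 0.1216×17.8 + 0.2012×28.8 + 0.2075×53.0 + 0.1527×52.9 + 0.2446×84.8 = 48.0802 per 10 000.

48.08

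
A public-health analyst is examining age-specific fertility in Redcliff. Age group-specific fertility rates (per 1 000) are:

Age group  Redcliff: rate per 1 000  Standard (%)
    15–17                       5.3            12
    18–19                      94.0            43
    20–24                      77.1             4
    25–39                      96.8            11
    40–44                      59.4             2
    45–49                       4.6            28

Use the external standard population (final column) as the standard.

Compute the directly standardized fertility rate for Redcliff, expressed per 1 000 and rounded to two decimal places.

Standard weights: 0.12, 0.43, 0.04, 0.11, 0.02, 0.28.
Standardized rate: 0.1200×5.3 + 0.4300×94.0 + 0.0400×77.1 + 0.1100×96.8 + 0.0200×59.4 + 0.2800×4.6 = 57.2640 per 1 000.

57.26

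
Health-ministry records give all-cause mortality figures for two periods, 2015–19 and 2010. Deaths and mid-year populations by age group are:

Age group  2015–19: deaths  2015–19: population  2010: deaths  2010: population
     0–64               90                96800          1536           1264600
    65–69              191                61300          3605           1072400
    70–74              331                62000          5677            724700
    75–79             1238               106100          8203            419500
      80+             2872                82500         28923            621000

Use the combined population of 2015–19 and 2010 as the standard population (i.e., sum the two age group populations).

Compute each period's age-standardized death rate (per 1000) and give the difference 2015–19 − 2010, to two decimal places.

Age-specific rates per 1000 for 2015–19: 0.930, 3.116, 5.339, 11.668, 34.812.
For 2010: 1.215, 3.362, 7.834, 19.554, 46.575.
Combined standard total = 4510900; weights = 0.3018, 0.2513, 0.1744, 0.1165, 0.1560.
2015–19: 0.3018×0.930 + 0.2513×3.116 + 0.1744×5.339 + 0.1165×11.668 + 0.1560×34.812 = 8.7835 per 1000.
2010: 0.3018×1.215 + 0.2513×3.362 + 0.1744×7.834 + 0.1165×19.554 + 0.1560×46.575 = 12.1196 per 1000.
Difference = 8.7835 − 12.1196 = -3.3362.

-3.34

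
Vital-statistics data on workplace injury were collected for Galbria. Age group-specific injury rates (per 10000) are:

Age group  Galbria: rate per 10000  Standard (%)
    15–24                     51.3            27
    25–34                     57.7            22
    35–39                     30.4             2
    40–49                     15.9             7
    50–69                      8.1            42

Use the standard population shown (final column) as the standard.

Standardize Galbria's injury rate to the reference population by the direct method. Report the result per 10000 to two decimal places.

31.67

Standard weights: 0.27, 0.22, 0.02, 0.07, 0.42.
Standardized rate: 0.2700×51.3 + 0.2200×57.7 + 0.0200×30.4 + 0.0700×15.9 + 0.4200×8.1 = 31.6680 per 10000.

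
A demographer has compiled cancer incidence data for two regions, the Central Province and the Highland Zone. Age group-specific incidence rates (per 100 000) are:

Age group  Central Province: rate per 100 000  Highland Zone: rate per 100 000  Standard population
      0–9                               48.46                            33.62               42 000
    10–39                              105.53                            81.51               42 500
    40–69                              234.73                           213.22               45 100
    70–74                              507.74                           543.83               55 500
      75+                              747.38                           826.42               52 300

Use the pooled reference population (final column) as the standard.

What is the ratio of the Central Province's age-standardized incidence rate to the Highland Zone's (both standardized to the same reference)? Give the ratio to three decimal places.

Standard total = 237 400; weights = 0.1769, 0.1790, 0.1900, 0.2338, 0.2203.
The Central Province: 0.1769×48.46 + 0.1790×105.53 + 0.1900×234.73 + 0.2338×507.74 + 0.2203×747.38 = 355.4095 per 100 000.
The Highland Zone: 0.1769×33.62 + 0.1790×81.51 + 0.1900×213.22 + 0.2338×543.83 + 0.2203×826.42 = 370.2475 per 100 000.
Ratio = 355.4095 ÷ 370.2475 = 0.95992.

0.960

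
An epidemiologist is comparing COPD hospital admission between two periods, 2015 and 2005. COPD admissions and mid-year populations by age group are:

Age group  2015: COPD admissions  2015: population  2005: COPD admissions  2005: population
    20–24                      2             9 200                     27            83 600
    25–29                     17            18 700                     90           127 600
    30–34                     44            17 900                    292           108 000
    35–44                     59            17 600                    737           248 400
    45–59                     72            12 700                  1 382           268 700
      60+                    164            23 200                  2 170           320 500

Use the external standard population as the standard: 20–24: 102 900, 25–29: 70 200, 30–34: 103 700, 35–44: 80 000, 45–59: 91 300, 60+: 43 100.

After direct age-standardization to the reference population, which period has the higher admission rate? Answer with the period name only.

Age-specific rates per 10 000 for 2015: 2.17, 9.09, 24.58, 33.52, 56.69, 70.69.
For 2005: 3.23, 7.05, 27.04, 29.67, 51.43, 67.71.
Standard total = 491 200; weights = 0.2095, 0.1429, 0.2111, 0.1629, 0.1859, 0.0877.
2015: 0.2095×2.17 + 0.1429×9.09 + 0.2111×24.58 + 0.1629×33.52 + 0.1859×56.69 + 0.0877×70.69 = 29.1440 per 10 000.
2005: 0.2095×3.23 + 0.1429×7.05 + 0.2111×27.04 + 0.1629×29.67 + 0.1859×51.43 + 0.0877×67.71 = 27.7255 per 10 000.
The crude rates (36.05 vs 40.61) would put 2005 higher, but that reflects its age composition; once standardized to a common age structure, 2015 has the higher underlying rate.

2015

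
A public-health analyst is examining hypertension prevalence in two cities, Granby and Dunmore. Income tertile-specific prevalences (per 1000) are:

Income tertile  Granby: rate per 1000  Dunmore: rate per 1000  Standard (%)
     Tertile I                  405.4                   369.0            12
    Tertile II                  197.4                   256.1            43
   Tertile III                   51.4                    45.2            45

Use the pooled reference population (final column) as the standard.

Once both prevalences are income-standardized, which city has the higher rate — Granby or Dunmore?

Standard weights: 0.12, 0.43, 0.45.
Granby: 0.1200×405.4 + 0.4300×197.4 + 0.4500×51.4 = 156.6600 per 1000.
Dunmore: 0.1200×369.0 + 0.4300×256.1 + 0.4500×45.2 = 174.7430 per 1000.

Dunmore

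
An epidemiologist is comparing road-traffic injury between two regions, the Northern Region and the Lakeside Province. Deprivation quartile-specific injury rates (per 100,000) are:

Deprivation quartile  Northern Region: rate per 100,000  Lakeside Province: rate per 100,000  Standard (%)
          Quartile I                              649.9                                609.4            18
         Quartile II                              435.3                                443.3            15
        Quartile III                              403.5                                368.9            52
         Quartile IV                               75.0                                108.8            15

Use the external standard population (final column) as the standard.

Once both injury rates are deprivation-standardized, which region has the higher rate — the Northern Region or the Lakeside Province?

Standard weights: 0.18, 0.15, 0.52, 0.15.
The Northern Region: 0.1800×649.9 + 0.1500×435.3 + 0.5200×403.5 + 0.1500×75.0 = 403.3470 per 100,000.
The Lakeside Province: 0.1800×609.4 + 0.1500×443.3 + 0.5200×368.9 + 0.1500×108.8 = 384.3350 per 100,000.

Northern Region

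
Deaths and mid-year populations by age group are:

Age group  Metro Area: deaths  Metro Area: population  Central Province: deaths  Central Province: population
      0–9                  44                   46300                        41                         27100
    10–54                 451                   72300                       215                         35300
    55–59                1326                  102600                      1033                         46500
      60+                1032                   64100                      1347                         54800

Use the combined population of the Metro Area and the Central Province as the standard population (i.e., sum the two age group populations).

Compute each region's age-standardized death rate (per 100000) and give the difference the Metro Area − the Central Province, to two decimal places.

-538.77

Age-specific rates per 100000 for the Metro Area: 95.03, 623.79, 1292.40, 1609.98.
For the Central Province: 151.29, 609.07, 2221.51, 2458.03.
Combined standard total = 449000; weights = 0.1635, 0.2396, 0.3321, 0.2648.
The Metro Area: 0.1635×95.03 + 0.2396×623.79 + 0.3321×1292.40 + 0.2648×1609.98 = 1020.5318 per 100000.
The Central Province: 0.1635×151.29 + 0.2396×609.07 + 0.3321×2221.51 + 0.2648×2458.03 = 1559.3014 per 100000.
Difference = 1020.5318 − 1559.3014 = -538.7696.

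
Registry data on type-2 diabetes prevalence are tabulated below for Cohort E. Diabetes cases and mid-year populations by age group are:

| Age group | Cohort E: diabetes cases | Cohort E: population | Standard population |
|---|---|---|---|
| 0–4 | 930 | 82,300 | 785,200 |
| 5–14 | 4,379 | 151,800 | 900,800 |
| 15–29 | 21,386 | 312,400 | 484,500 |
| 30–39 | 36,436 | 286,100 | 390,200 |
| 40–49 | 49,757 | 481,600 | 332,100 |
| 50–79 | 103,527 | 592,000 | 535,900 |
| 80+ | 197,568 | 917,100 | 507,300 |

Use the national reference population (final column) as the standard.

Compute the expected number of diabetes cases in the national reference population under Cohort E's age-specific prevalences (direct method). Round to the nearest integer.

355033

Age-specific rates per 1,000 for Cohort E: 11.300, 28.847, 68.457, 127.354, 103.316, 174.877, 215.427.
Expected diabetes cases = Σ (standard pop × age-specific rate ÷ 1,000)
= 785,200×11.300/1,000 + 900,800×28.847/1,000 + 484,500×68.457/1,000 + 390,200×127.354/1,000 + 332,100×103.316/1,000 + 535,900×174.877/1,000 + 507,300×215.427/1,000
= 8872.86 + 25985.53 + 33167.47 + 49693.56 + 34311.25 + 93716.42 + 109286.06 = 355033.14.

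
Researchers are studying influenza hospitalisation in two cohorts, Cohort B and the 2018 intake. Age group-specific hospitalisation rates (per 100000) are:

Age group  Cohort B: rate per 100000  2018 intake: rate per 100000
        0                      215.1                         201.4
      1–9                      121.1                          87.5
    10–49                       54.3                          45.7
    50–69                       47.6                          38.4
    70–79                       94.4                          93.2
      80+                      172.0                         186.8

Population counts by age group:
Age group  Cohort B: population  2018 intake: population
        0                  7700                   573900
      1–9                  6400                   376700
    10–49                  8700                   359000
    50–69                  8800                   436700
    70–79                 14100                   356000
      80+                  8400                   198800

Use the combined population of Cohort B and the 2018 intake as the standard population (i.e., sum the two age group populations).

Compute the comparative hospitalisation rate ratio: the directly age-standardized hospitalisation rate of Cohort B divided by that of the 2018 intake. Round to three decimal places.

1.099

Combined standard total = 2355200; weights = 0.2469, 0.1627, 0.1561, 0.1892, 0.1571, 0.0880.
Cohort B: 0.2469×215.1 + 0.1627×121.1 + 0.1561×54.3 + 0.1892×47.6 + 0.1571×94.4 + 0.0880×172.0 = 120.2630 per 100000.
The 2018 intake: 0.2469×201.4 + 0.1627×87.5 + 0.1561×45.7 + 0.1892×38.4 + 0.1571×93.2 + 0.0880×186.8 = 109.4450 per 100000.
Ratio = 120.2630 ÷ 109.4450 = 1.09884.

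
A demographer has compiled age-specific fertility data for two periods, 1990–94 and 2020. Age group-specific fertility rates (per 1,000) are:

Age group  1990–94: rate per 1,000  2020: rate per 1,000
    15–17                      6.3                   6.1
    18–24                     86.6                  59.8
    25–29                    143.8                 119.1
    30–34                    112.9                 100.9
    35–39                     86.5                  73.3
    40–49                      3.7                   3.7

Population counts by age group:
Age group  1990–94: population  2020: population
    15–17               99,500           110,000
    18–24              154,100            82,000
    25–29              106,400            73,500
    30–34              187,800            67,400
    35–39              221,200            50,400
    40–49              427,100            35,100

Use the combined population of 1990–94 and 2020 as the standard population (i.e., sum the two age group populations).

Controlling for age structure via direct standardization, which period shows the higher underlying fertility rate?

1990–94

Combined standard total = 1,614,500; weights = 0.1298, 0.1462, 0.1114, 0.1581, 0.1682, 0.2863.
1990–94: 0.1298×6.3 + 0.1462×86.6 + 0.1114×143.8 + 0.1581×112.9 + 0.1682×86.5 + 0.2863×3.7 = 62.9615 per 1,000.
2020: 0.1298×6.1 + 0.1462×59.8 + 0.1114×119.1 + 0.1581×100.9 + 0.1682×73.3 + 0.2863×3.7 = 52.1467 per 1,000.
The crude rates (59.52 vs 59.64) would put 2020 higher, but that reflects its age composition; once standardized to a common age structure, 1990–94 has the higher underlying rate.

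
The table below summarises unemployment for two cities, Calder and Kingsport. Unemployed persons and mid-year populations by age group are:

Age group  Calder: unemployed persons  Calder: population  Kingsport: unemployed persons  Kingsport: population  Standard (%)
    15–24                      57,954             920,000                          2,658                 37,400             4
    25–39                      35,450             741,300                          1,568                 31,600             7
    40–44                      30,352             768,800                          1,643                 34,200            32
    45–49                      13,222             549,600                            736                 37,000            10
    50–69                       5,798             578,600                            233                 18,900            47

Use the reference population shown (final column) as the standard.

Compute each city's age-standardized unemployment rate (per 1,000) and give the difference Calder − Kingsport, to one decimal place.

Age-specific rates per 1,000 for Calder: 62.993, 47.821, 39.480, 24.057, 10.021.
For Kingsport: 71.070, 49.620, 48.041, 19.892, 12.328.
Standard weights: 0.04, 0.07, 0.32, 0.10, 0.47.
Calder: 0.0400×62.993 + 0.0700×47.821 + 0.3200×39.480 + 0.1000×24.057 + 0.4700×10.021 = 25.6162 per 1,000.
Kingsport: 0.0400×71.070 + 0.0700×49.620 + 0.3200×48.041 + 0.1000×19.892 + 0.4700×12.328 = 29.4727 per 1,000.
Difference = 25.6162 − 29.4727 = -3.8564.

-3.9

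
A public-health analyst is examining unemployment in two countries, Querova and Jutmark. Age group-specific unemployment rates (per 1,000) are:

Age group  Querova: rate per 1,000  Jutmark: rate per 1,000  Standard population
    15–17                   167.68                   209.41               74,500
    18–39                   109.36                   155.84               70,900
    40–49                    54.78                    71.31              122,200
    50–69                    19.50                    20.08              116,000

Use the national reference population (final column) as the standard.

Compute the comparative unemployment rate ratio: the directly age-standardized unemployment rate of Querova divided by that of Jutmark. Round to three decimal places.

Standard total = 383,600; weights = 0.1942, 0.1848, 0.3186, 0.3024.
Querova: 0.1942×167.68 + 0.1848×109.36 + 0.3186×54.78 + 0.3024×19.50 = 76.1259 per 1,000.
Jutmark: 0.1942×209.41 + 0.1848×155.84 + 0.3186×71.31 + 0.3024×20.08 = 98.2624 per 1,000.
Ratio = 76.1259 ÷ 98.2624 = 0.77472.

0.775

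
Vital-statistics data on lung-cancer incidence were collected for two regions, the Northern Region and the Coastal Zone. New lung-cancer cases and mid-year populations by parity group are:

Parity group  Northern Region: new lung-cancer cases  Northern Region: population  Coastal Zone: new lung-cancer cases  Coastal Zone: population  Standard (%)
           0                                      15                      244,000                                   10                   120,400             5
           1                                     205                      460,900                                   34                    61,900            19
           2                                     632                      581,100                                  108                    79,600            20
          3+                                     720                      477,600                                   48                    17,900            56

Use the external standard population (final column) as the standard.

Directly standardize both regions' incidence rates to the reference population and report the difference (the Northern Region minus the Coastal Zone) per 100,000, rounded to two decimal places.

-73.22

Parity-specific rates per 100,000 for the Northern Region: 6.15, 44.48, 108.76, 150.75.
For the Coastal Zone: 8.31, 54.93, 135.68, 268.16.
Standard weights: 0.05, 0.19, 0.20, 0.56.
The Northern Region: 0.0500×6.15 + 0.1900×44.48 + 0.2000×108.76 + 0.5600×150.75 = 114.9322 per 100,000.
The Coastal Zone: 0.0500×8.31 + 0.1900×54.93 + 0.2000×135.68 + 0.5600×268.16 = 188.1547 per 100,000.
Difference = 114.9322 − 188.1547 = -73.2226.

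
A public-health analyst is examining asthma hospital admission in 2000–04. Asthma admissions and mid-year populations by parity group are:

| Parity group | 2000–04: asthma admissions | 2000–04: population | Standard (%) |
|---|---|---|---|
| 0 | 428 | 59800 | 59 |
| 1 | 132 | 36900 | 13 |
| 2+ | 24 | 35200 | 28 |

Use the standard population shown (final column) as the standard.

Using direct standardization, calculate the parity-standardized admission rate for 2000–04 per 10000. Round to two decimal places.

48.79

Parity-specific rates per 10000 for 2000–04: 71.57, 35.77, 6.82.
Standard weights: 0.59, 0.13, 0.28.
Standardized rate: 0.5900×71.57 + 0.1300×35.77 + 0.2800×6.82 = 48.7869 per 10000.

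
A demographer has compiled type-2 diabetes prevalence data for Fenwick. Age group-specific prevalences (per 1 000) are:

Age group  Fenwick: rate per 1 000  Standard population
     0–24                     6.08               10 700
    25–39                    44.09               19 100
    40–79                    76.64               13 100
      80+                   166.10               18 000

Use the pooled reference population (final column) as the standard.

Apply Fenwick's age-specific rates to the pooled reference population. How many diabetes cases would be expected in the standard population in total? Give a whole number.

4901

Expected diabetes cases = Σ (standard pop × age-specific rate ÷ 1 000)
= 10 700×6.08/1 000 + 19 100×44.09/1 000 + 13 100×76.64/1 000 + 18 000×166.10/1 000
= 65.06 + 842.12 + 1003.98 + 2989.80 = 4900.96.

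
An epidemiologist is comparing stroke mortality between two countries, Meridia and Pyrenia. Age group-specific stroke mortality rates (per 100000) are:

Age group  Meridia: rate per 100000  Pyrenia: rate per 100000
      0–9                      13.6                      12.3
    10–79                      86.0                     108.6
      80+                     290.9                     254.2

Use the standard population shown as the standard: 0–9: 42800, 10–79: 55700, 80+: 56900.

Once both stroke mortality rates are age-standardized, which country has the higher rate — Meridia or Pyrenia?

Meridia

Standard total = 155400; weights = 0.2754, 0.3584, 0.3662.
Meridia: 0.2754×13.6 + 0.3584×86.0 + 0.3662×290.9 = 141.0842 per 100000.
Pyrenia: 0.2754×12.3 + 0.3584×108.6 + 0.3662×254.2 = 135.3889 per 100000.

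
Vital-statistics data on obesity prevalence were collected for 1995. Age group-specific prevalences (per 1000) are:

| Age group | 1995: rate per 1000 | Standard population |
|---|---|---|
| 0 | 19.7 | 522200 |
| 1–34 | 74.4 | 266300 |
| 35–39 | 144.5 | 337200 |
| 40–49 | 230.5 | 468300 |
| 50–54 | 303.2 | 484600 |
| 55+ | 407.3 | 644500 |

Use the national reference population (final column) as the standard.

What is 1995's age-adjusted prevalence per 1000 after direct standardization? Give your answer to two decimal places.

Standard total = 2723100; weights = 0.1918, 0.0978, 0.1238, 0.1720, 0.1780, 0.2367.
Standardized rate: 0.1918×19.7 + 0.0978×74.4 + 0.1238×144.5 + 0.1720×230.5 + 0.1780×303.2 + 0.2367×407.3 = 218.9432 per 1000.

218.94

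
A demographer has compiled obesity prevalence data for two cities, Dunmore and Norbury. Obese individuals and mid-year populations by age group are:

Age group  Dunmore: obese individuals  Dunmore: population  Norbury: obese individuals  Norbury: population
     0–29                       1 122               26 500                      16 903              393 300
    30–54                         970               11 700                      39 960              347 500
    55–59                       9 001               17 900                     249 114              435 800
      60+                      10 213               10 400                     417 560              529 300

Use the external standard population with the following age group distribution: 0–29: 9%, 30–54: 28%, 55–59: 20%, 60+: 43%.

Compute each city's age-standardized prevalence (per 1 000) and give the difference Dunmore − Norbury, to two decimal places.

Age-specific rates per 1 000 for Dunmore: 42.340, 82.906, 502.849, 982.019.
For Norbury: 42.977, 114.993, 571.625, 788.891.
Standard weights: 0.09, 0.28, 0.20, 0.43.
Dunmore: 0.0900×42.340 + 0.2800×82.906 + 0.2000×502.849 + 0.4300×982.019 = 549.8623 per 1 000.
Norbury: 0.0900×42.977 + 0.2800×114.993 + 0.2000×571.625 + 0.4300×788.891 = 489.6140 per 1 000.
Difference = 549.8623 − 489.6140 = 60.2483.

60.25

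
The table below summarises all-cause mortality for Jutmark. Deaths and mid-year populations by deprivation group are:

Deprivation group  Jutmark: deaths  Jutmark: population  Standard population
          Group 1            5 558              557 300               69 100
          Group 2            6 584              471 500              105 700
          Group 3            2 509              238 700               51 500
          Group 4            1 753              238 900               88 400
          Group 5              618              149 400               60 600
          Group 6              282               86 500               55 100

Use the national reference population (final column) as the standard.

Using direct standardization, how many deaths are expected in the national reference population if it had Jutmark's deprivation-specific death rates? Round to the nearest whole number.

Deprivation-specific rates per 100 000 for Jutmark: 997.31, 1396.39, 1051.11, 733.78, 413.65, 326.01.
Expected deaths = Σ (standard pop × deprivation-specific rate ÷ 100 000)
= 69 100×997.31/100 000 + 105 700×1396.39/100 000 + 51 500×1051.11/100 000 + 88 400×733.78/100 000 + 60 600×413.65/100 000 + 55 100×326.01/100 000
= 689.14 + 1475.99 + 541.32 + 648.66 + 250.67 + 179.63 = 3785.42.

3785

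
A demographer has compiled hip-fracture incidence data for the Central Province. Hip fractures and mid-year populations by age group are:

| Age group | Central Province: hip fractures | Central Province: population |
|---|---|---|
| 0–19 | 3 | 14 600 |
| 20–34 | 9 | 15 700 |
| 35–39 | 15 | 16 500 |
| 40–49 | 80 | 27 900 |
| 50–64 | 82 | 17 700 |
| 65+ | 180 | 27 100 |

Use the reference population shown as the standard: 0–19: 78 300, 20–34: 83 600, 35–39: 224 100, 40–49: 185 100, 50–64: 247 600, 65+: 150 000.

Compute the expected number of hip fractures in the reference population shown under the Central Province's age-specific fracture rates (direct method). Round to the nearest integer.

2942

Age-specific rates per 100 000 for the Central Province: 20.55, 57.32, 90.91, 286.74, 463.28, 664.21.
Expected hip fractures = Σ (standard pop × age-specific rate ÷ 100 000)
= 78 300×20.55/100 000 + 83 600×57.32/100 000 + 224 100×90.91/100 000 + 185 100×286.74/100 000 + 247 600×463.28/100 000 + 150 000×664.21/100 000
= 16.09 + 47.92 + 203.73 + 530.75 + 1147.07 + 996.31 = 2941.88.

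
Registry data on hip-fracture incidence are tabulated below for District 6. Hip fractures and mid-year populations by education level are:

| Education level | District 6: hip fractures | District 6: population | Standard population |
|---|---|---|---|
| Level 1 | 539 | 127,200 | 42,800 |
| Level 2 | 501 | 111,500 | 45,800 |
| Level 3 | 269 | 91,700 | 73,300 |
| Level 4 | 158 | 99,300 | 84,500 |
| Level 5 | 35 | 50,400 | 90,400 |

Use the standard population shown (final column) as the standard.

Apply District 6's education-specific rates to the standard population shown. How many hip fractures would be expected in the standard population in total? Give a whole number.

Education-specific rates per 100,000 for District 6: 423.74, 449.33, 293.35, 159.11, 69.44.
Expected hip fractures = Σ (standard pop × education-specific rate ÷ 100,000)
= 42,800×423.74/100,000 + 45,800×449.33/100,000 + 73,300×293.35/100,000 + 84,500×159.11/100,000 + 90,400×69.44/100,000
= 181.36 + 205.79 + 215.02 + 134.45 + 62.78 = 799.41.

799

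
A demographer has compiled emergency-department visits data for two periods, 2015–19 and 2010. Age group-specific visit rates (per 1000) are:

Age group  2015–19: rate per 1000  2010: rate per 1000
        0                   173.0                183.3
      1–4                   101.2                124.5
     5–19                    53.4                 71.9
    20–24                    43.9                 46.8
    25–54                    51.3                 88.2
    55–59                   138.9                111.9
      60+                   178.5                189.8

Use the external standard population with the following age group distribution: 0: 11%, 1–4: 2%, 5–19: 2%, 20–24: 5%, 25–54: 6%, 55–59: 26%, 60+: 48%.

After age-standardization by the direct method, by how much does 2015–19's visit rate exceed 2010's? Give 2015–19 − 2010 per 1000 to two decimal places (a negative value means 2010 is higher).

-2.73

Standard weights: 0.11, 0.02, 0.02, 0.05, 0.06, 0.26, 0.48.
2015–19: 0.1100×173.0 + 0.0200×101.2 + 0.0200×53.4 + 0.0500×43.9 + 0.0600×51.3 + 0.2600×138.9 + 0.4800×178.5 = 149.1890 per 1000.
2010: 0.1100×183.3 + 0.0200×124.5 + 0.0200×71.9 + 0.0500×46.8 + 0.0600×88.2 + 0.2600×111.9 + 0.4800×189.8 = 151.9210 per 1000.
Difference = 149.1890 − 151.9210 = -2.7320.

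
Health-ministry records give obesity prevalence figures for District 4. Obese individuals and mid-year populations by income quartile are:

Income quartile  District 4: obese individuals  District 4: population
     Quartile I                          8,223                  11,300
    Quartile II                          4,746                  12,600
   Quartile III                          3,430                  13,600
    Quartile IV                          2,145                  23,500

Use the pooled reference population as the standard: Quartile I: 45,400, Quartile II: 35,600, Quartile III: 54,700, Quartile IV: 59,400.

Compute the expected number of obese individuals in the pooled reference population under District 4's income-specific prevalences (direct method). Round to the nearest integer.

Income-specific rates per 1,000 for District 4: 727.699, 376.667, 252.206, 91.277.
Expected obese individuals = Σ (standard pop × income-specific rate ÷ 1,000)
= 45,400×727.699/1,000 + 35,600×376.667/1,000 + 54,700×252.206/1,000 + 59,400×91.277/1,000
= 33037.54 + 13409.33 + 13795.66 + 5421.83 = 65664.36.

65664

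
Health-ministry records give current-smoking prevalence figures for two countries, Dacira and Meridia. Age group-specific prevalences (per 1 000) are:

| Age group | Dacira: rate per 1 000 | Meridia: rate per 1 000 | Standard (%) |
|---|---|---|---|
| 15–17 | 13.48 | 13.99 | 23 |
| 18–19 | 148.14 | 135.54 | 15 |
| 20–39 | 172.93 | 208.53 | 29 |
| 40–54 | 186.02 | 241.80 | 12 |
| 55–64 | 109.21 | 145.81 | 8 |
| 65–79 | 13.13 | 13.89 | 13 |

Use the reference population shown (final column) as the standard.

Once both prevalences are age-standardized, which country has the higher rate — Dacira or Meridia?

Meridia

Standard weights: 0.23, 0.15, 0.29, 0.12, 0.08, 0.13.
Dacira: 0.2300×13.48 + 0.1500×148.14 + 0.2900×172.93 + 0.1200×186.02 + 0.0800×109.21 + 0.1300×13.13 = 108.2372 per 1 000.
Meridia: 0.2300×13.99 + 0.1500×135.54 + 0.2900×208.53 + 0.1200×241.80 + 0.0800×145.81 + 0.1300×13.89 = 126.5089 per 1 000.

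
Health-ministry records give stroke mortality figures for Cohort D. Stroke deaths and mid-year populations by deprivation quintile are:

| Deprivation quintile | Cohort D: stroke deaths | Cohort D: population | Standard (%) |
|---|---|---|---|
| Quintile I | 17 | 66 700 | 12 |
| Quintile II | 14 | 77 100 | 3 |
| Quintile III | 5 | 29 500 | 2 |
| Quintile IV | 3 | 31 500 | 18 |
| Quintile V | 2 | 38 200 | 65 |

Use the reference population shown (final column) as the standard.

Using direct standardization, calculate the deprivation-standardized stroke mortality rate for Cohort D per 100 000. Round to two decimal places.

Deprivation-specific rates per 100 000 for Cohort D: 25.49, 18.16, 16.95, 9.52, 5.24.
Standard weights: 0.12, 0.03, 0.02, 0.18, 0.65.
Standardized rate: 0.1200×25.49 + 0.0300×18.16 + 0.0200×16.95 + 0.1800×9.52 + 0.6500×5.24 = 9.0596 per 100 000.

9.06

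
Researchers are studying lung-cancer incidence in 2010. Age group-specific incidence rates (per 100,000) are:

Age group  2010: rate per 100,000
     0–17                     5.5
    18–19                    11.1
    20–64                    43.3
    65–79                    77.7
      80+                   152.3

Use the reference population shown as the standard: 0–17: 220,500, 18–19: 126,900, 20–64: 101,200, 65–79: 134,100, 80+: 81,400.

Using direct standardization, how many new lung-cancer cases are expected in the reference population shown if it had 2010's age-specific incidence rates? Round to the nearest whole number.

298

Expected new lung-cancer cases = Σ (standard pop × age-specific rate ÷ 100,000)
= 220,500×5.5/100,000 + 126,900×11.1/100,000 + 101,200×43.3/100,000 + 134,100×77.7/100,000 + 81,400×152.3/100,000
= 12.13 + 14.09 + 43.82 + 104.20 + 123.97 = 298.20.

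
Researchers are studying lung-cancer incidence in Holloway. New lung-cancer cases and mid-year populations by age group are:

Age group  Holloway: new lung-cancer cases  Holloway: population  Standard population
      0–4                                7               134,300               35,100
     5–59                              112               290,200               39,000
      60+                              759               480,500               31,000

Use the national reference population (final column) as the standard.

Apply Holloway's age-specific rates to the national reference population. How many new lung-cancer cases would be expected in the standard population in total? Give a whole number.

66

Age-specific rates per 100,000 for Holloway: 5.21, 38.59, 157.96.
Expected new lung-cancer cases = Σ (standard pop × age-specific rate ÷ 100,000)
= 35,100×5.21/100,000 + 39,000×38.59/100,000 + 31,000×157.96/100,000
= 1.83 + 15.05 + 48.97 = 65.85.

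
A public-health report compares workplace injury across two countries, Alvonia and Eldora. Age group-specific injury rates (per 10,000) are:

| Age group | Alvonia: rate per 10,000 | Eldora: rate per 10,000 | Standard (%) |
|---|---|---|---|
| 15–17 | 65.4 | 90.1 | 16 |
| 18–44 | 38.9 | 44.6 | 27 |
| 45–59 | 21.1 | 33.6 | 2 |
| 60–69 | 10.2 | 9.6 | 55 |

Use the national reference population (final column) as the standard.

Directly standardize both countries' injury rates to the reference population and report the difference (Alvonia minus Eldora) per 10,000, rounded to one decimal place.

Standard weights: 0.16, 0.27, 0.02, 0.55.
Alvonia: 0.1600×65.4 + 0.2700×38.9 + 0.0200×21.1 + 0.5500×10.2 = 26.9990 per 10,000.
Eldora: 0.1600×90.1 + 0.2700×44.6 + 0.0200×33.6 + 0.5500×9.6 = 32.4100 per 10,000.
Difference = 26.9990 − 32.4100 = -5.4110.

-5.4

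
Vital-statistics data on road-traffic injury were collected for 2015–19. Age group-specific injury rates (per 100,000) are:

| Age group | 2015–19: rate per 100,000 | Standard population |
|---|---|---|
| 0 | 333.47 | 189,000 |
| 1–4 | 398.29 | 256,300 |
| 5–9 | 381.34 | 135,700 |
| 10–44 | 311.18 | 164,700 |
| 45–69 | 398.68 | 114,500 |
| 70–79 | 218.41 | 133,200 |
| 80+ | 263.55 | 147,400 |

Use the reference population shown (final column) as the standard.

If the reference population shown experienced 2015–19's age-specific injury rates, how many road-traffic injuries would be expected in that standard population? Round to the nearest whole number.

3817

Expected road-traffic injuries = Σ (standard pop × age-specific rate ÷ 100,000)
= 189,000×333.47/100,000 + 256,300×398.29/100,000 + 135,700×381.34/100,000 + 164,700×311.18/100,000 + 114,500×398.68/100,000 + 133,200×218.41/100,000 + 147,400×263.55/100,000
= 630.26 + 1020.82 + 517.48 + 512.51 + 456.49 + 290.92 + 388.47 = 3816.95.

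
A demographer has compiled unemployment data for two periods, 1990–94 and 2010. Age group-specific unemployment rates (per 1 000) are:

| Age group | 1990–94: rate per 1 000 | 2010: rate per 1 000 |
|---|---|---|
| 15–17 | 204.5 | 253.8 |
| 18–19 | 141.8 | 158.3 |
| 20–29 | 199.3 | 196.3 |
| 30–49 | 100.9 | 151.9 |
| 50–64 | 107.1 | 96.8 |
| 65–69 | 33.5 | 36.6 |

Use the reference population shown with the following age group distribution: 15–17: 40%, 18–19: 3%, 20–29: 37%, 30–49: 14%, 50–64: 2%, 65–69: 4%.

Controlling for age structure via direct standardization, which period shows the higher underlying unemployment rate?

2010

Standard weights: 0.40, 0.03, 0.37, 0.14, 0.02, 0.04.
1990–94: 0.4000×204.5 + 0.0300×141.8 + 0.3700×199.3 + 0.1400×100.9 + 0.0200×107.1 + 0.0400×33.5 = 177.4030 per 1 000.
2010: 0.4000×253.8 + 0.0300×158.3 + 0.3700×196.3 + 0.1400×151.9 + 0.0200×96.8 + 0.0400×36.6 = 203.5660 per 1 000.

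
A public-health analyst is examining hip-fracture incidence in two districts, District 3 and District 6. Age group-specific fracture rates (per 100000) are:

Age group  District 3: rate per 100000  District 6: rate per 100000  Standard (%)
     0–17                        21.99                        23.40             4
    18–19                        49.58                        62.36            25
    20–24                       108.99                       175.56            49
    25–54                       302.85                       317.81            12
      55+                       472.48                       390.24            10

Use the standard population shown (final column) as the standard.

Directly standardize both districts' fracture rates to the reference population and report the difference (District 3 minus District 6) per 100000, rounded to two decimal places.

-29.44

Standard weights: 0.04, 0.25, 0.49, 0.12, 0.10.
District 3: 0.0400×21.99 + 0.2500×49.58 + 0.4900×108.99 + 0.1200×302.85 + 0.1000×472.48 = 150.2697 per 100000.
District 6: 0.0400×23.40 + 0.2500×62.36 + 0.4900×175.56 + 0.1200×317.81 + 0.1000×390.24 = 179.7116 per 100000.
Difference = 150.2697 − 179.7116 = -29.4419.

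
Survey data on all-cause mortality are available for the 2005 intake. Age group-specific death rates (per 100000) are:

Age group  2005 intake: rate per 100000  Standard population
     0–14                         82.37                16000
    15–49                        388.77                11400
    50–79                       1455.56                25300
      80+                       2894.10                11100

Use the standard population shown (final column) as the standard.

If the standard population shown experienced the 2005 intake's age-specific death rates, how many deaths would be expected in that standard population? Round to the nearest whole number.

747

Expected deaths = Σ (standard pop × age-specific rate ÷ 100000)
= 16000×82.37/100000 + 11400×388.77/100000 + 25300×1455.56/100000 + 11100×2894.10/100000
= 13.18 + 44.32 + 368.26 + 321.25 = 747.00.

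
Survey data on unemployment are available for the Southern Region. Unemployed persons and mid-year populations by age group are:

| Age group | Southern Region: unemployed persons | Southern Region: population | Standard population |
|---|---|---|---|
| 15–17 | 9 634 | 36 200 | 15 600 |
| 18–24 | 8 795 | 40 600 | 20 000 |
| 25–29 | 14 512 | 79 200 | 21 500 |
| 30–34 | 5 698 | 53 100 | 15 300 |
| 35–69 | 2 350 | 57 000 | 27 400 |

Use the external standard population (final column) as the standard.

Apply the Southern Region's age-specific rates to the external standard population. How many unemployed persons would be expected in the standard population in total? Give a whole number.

Age-specific rates per 1 000 for the Southern Region: 266.133, 216.626, 183.232, 107.307, 41.228.
Expected unemployed persons = Σ (standard pop × age-specific rate ÷ 1 000)
= 15 600×266.133/1 000 + 20 000×216.626/1 000 + 21 500×183.232/1 000 + 15 300×107.307/1 000 + 27 400×41.228/1 000
= 4151.67 + 4332.51 + 3939.49 + 1641.80 + 1129.65 = 15195.12.

15195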